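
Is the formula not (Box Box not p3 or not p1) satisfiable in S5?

1. not (Box Box not p3 or not p1), u
2. not Box Box not p3, u   [neg-or-rule on 1]
3. p1, u   [neg-or-rule on 1]
4. not Box not p3, v   [neg-Box-rule on 2: fresh world v, uRv]
5. p3, w   [neg-Box-rule on 4: fresh world w, vRw]
Accessibility: uRu, uRv, uRw, vRu, vRv, vRw, wRu, wRv, wRw

Satisfiable (open branch found)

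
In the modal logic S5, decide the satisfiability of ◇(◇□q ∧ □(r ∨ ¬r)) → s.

Satisfiable

1. ◇(◇□q ∧ □(r ∨ ¬r)) → s, u
2. s, u   [→-rule on 1 (branches; this branch)]
Accessibility: uRu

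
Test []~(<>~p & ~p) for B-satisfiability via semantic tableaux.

Satisfiable

1. []~(<>~p & ~p), u
2. ~(<>~p & ~p), u   [[]-rule on 1 via uRu]
3. p, u   [~&-rule on 2 (branches; this branch)]
Accessibility: uRu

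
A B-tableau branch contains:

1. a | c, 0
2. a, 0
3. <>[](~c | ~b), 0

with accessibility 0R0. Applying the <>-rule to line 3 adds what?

a fresh world 1 with 0R1, and [](~c | ~b) at 1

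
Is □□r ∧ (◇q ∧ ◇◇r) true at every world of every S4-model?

Not valid

Tableau for the negation ¬(□□r ∧ (◇q ∧ ◇◇r)):
1. ¬(□□r ∧ (◇q ∧ ◇◇r)), 0
2. ¬(◇q ∧ ◇◇r), 0
3. ¬◇◇r, 0
4. ¬◇r, 0
5. ¬r, 0
Accessibility: 0R0
The negation has an open branch (countermodel exists).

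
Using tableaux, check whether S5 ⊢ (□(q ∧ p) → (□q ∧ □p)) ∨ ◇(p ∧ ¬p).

Yes, valid

Tableau for the negation ¬((□(q ∧ p) → (□q ∧ □p)) ∨ ◇(p ∧ ¬p)):
1. ¬((□(q ∧ p) → (□q ∧ □p)) ∨ ◇(p ∧ ¬p)), 0
2. ¬(□(q ∧ p) → (□q ∧ □p)), 0
3. ¬◇(p ∧ ¬p), 0
4. □(q ∧ p), 0
5. ¬(□q ∧ □p), 0
6. ¬(p ∧ ¬p), 0
7. q ∧ p, 0
8. q, 0
9. p, 0
10. ¬□p, 0
11. ¬p, 1
12. ¬(p ∧ ¬p), 1
13. q ∧ p, 1
14. q, 1
15. p, 1
Accessibility: 0R0, 0R1, 1R0, 1R1
Branch closes: p and ¬p both at 1.
Every branch of the negation's tableau closes; the branch above is one of them.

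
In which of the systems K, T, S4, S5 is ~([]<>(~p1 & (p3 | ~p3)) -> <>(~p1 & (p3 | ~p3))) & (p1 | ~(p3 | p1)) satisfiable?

K-tableau for the formula:
1. ~([]<>(~p1 & (p3 | ~p3)) -> <>(~p1 & (p3 | ~p3))) & (p1 | ~(p3 | p1)), u
2. ~([]<>(~p1 & (p3 | ~p3)) -> <>(~p1 & (p3 | ~p3))), u
3. p1 | ~(p3 | p1), u
4. []<>(~p1 & (p3 | ~p3)), u
5. ~<>(~p1 & (p3 | ~p3)), u
6. ~(p3 | p1), u
7. ~p3, u
8. ~p1, u
Complete open branch: satisfiable in K.
T-tableau for the formula:
1. ~([]<>(~p1 & (p3 | ~p3)) -> <>(~p1 & (p3 | ~p3))) & (p1 | ~(p3 | p1)), u
2. ~([]<>(~p1 & (p3 | ~p3)) -> <>(~p1 & (p3 | ~p3))), u
3. p1 | ~(p3 | p1), u
4. []<>(~p1 & (p3 | ~p3)), u
5. ~<>(~p1 & (p3 | ~p3)), u
6. <>(~p1 & (p3 | ~p3)), u
7. ~(~p1 & (p3 | ~p3)), u
8. p1, u
9. ~p1 & (p3 | ~p3), v
10. ~p1, v
11. p3 | ~p3, v
12. <>(~p1 & (p3 | ~p3)), v
13. ~(~p1 & (p3 | ~p3)), v
14. ~p3, v
15. ~(p3 | ~p3), v
16. p3, v
Accessibility: uRu, uRv, vRv
Branch closes: p3 and ~p3 both at v.
Every branch closes (one shown): unsatisfiable in T, hence also in S4, S5 (every S4/S5-frame is a T-frame).

K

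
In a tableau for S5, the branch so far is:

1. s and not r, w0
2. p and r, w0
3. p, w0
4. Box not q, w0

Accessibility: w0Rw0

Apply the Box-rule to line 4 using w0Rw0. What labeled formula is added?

not q, w0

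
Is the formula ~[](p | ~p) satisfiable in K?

1. ~[](p | ~p), w0
2. ~(p | ~p), w1
3. ~p, w1
4. p, w1
Accessibility: w0Rw1
Branch closes: p and ~p both at w1.
Every branch closes; the branch above is one of them.

Unsatisfiable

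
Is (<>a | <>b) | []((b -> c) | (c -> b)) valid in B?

Valid in B

Tableau for the negation ~((<>a | <>b) | []((b -> c) | (c -> b))):
1. ~((<>a | <>b) | []((b -> c) | (c -> b))), 0
2. ~(<>a | <>b), 0
3. ~[]((b -> c) | (c -> b)), 0
4. ~<>a, 0
5. ~<>b, 0
6. ~a, 0
7. ~b, 0
8. ~((b -> c) | (c -> b)), 1
9. ~(b -> c), 1
10. ~(c -> b), 1
11. b, 1
12. ~c, 1
13. c, 1
14. ~b, 1
Accessibility: 0R0, 0R1, 1R0, 1R1
Branch closes: c and ~c both at 1.
Every branch of the negation's tableau closes; the branch above is one of them.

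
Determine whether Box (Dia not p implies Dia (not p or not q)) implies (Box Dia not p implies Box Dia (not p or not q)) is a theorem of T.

Yes, valid

Tableau for the negation not (Box (Dia not p implies Dia (not p or not q)) implies (Box Dia not p implies Box Dia (not p or not q))):
1. not (Box (Dia not p implies Dia (not p or not q)) implies (Box Dia not p implies Box Dia (not p or not q))), u
2. Box (Dia not p implies Dia (not p or not q)), u
3. not (Box Dia not p implies Box Dia (not p or not q)), u
4. Box Dia not p, u
5. not Box Dia (not p or not q), u
6. Dia not p implies Dia (not p or not q), u
7. Dia not p, u
8. Dia (not p or not q), u
9. not Dia (not p or not q), v
10. Dia not p implies Dia (not p or not q), v
11. Dia not p, v
12. not (not p or not q), v
13. p, v
14. q, v
15. Dia (not p or not q), v
16. not p, w
17. Dia not p implies Dia (not p or not q), w
18. Dia not p, w
19. Dia (not p or not q), w
20. not p or not q, x
21. Dia not p implies Dia (not p or not q), x
22. Dia not p, x
23. not q, x
24. not Dia not p, x
25. p, x
26. not p, y
27. not (not p or not q), y
28. p, y
29. q, y
Accessibility: uRu, uRv, uRw, uRx, vRv, vRy, wRw, xRx, yRy
Branch closes: p and not p both at y.
Every branch of the negation's tableau closes; the branch above is one of them.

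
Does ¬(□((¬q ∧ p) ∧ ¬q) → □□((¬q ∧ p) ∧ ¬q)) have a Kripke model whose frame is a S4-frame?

1. ¬(□((¬q ∧ p) ∧ ¬q) → □□((¬q ∧ p) ∧ ¬q)), w0
2. □((¬q ∧ p) ∧ ¬q), w0
3. ¬□□((¬q ∧ p) ∧ ¬q), w0
4. (¬q ∧ p) ∧ ¬q, w0
5. ¬q ∧ p, w0
6. ¬q, w0
7. p, w0
8. ¬□((¬q ∧ p) ∧ ¬q), w1
9. (¬q ∧ p) ∧ ¬q, w1
10. ¬q ∧ p, w1
11. ¬q, w1
12. p, w1
13. ¬((¬q ∧ p) ∧ ¬q), w2
14. (¬q ∧ p) ∧ ¬q, w2
15. ¬q ∧ p, w2
16. ¬q, w2
17. p, w2
18. ¬(¬q ∧ p), w2
19. ¬p, w2
Accessibility: w0Rw0, w0Rw1, w0Rw2, w1Rw1, w1Rw2, w2Rw2
Branch closes: p and ¬p both at w2.
(One branch shown.) All branches close.

Unsatisfiable (every branch closes)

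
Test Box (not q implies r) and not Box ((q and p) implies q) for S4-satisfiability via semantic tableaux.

1. Box (not q implies r) and not Box ((q and p) implies q), u
2. Box (not q implies r), u
3. not Box ((q and p) implies q), u
4. not q implies r, u
5. r, u
6. not ((q and p) implies q), v
7. q and p, v
8. not q, v
9. q, v
10. p, v
Accessibility: uRu, uRv, vRv
Branch closes: q and not q both at v.
All branches of the tableau close; one closing branch shown above.

Unsatisfiable (every branch closes)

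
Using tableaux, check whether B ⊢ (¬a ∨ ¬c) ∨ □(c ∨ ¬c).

Valid

Tableau for the negation ¬((¬a ∨ ¬c) ∨ □(c ∨ ¬c)):
1. ¬((¬a ∨ ¬c) ∨ □(c ∨ ¬c)), u
2. ¬(¬a ∨ ¬c), u
3. ¬□(c ∨ ¬c), u
4. a, u
5. c, u
6. ¬(c ∨ ¬c), v
7. ¬c, v
8. c, v
Accessibility: uRu, uRv, vRu, vRv
Branch closes: c and ¬c both at v.
Every branch of the negation's tableau closes; the branch above is one of them.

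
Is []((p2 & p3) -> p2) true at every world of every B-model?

Tableau for the negation ~[]((p2 & p3) -> p2):
1. ~[]((p2 & p3) -> p2), 0
2. ~((p2 & p3) -> p2), 1   [~[]-rule on 1: fresh world 1, 0R1]
3. p2 & p3, 1   [~->-rule on 2]
4. ~p2, 1   [~->-rule on 2]
5. p2, 1   [&-rule on 3]
6. p3, 1   [&-rule on 3]
Accessibility: 0R0, 0R1, 1R0, 1R1
Branch closes: p2 and ~p2 both at 1.
All branches of the negation close; one closing branch shown above.

Valid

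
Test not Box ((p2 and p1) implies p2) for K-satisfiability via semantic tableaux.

No, unsatisfiable

1. not Box ((p2 and p1) implies p2), w0
2. not ((p2 and p1) implies p2), w1   [neg-Box-rule on 1: fresh world w1, w0Rw1]
3. p2 and p1, w1   [neg-implies-rule on 2]
4. not p2, w1   [neg-implies-rule on 2]
5. p2, w1   [and-rule on 3]
6. p1, w1   [and-rule on 3]
Accessibility: w0Rw1
Branch closes: p2 and not p2 both at w1.
(One branch shown.) All branches close.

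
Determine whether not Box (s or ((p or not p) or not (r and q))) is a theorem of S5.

Not valid

Tableau for the negation Box (s or ((p or not p) or not (r and q))):
1. Box (s or ((p or not p) or not (r and q))), w0
2. s or ((p or not p) or not (r and q)), w0
3. (p or not p) or not (r and q), w0
4. not (r and q), w0
5. not q, w0
Accessibility: w0Rw0
The negation has an open branch (countermodel exists).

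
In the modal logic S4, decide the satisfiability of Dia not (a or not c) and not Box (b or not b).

Unsatisfiable

1. Dia not (a or not c) and not Box (b or not b), 0
2. Dia not (a or not c), 0
3. not Box (b or not b), 0
4. not (a or not c), 1
5. not a, 1
6. c, 1
7. not (b or not b), 2
8. not b, 2
9. b, 2
Accessibility: 0R0, 0R1, 0R2, 1R1, 2R2
Branch closes: b and not b both at 2.
All branches of the tableau close; one closing branch shown above.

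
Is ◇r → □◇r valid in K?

Tableau for the negation ¬(◇r → □◇r):
1. ¬(◇r → □◇r), w0
2. ◇r, w0
3. ¬□◇r, w0
4. r, w1
5. ¬◇r, w2
Accessibility: w0Rw1, w0Rw2
The negation has an open branch (countermodel exists).

No, not valid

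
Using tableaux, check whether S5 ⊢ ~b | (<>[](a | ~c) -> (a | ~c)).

Tableau for the negation ~(~b | (<>[](a | ~c) -> (a | ~c))):
1. ~(~b | (<>[](a | ~c) -> (a | ~c))), u
2. b, u
3. ~(<>[](a | ~c) -> (a | ~c)), u
4. <>[](a | ~c), u
5. ~(a | ~c), u
6. ~a, u
7. c, u
8. [](a | ~c), v
9. a | ~c, u
10. a | ~c, v
11. ~c, u
Accessibility: uRu, uRv, vRu, vRv
Branch closes: c and ~c both at u.
All branches of the negation close; one closing branch shown above.

Yes, valid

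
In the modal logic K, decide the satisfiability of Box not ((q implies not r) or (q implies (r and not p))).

Yes, satisfiable

1. Box not ((q implies not r) or (q implies (r and not p))), w0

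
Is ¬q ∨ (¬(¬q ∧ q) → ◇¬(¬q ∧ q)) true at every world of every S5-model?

Tableau for the negation ¬(¬q ∨ (¬(¬q ∧ q) → ◇¬(¬q ∧ q))):
1. ¬(¬q ∨ (¬(¬q ∧ q) → ◇¬(¬q ∧ q))), u
2. q, u
3. ¬(¬(¬q ∧ q) → ◇¬(¬q ∧ q)), u
4. ¬(¬q ∧ q), u
5. ¬◇¬(¬q ∧ q), u
6. ¬q ∧ q, u
7. ¬q, u
Accessibility: uRu
Branch closes: q and ¬q both at u.
Every branch of the negation's tableau closes; the branch above is one of them.

Yes, valid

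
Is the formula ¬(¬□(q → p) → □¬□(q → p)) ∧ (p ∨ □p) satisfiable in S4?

1. ¬(¬□(q → p) → □¬□(q → p)) ∧ (p ∨ □p), w0
2. ¬(¬□(q → p) → □¬□(q → p)), w0
3. p ∨ □p, w0
4. ¬□(q → p), w0
5. ¬□¬□(q → p), w0
6. p, w0
7. ¬(q → p), w1
8. q, w1
9. ¬p, w1
10. □(q → p), w2
11. q → p, w2
12. p, w2
Accessibility: w0Rw0, w0Rw1, w0Rw2, w1Rw1, w2Rw2

Yes, satisfiable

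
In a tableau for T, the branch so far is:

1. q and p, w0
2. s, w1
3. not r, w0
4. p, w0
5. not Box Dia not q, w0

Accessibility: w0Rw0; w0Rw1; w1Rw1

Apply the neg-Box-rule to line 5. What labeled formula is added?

a fresh world w2 with w0Rw2, and not Dia not q at w2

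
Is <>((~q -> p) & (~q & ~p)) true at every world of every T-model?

Not valid

Tableau for the negation ~<>((~q -> p) & (~q & ~p)):
1. ~<>((~q -> p) & (~q & ~p)), 0
2. ~((~q -> p) & (~q & ~p)), 0
3. ~(~q & ~p), 0
4. p, 0
Accessibility: 0R0
The negation has an open branch (countermodel exists).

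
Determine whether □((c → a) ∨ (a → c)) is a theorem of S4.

Yes, valid

Tableau for the negation ¬□((c → a) ∨ (a → c)):
1. ¬□((c → a) ∨ (a → c)), 0
2. ¬((c → a) ∨ (a → c)), 1
3. ¬(c → a), 1
4. ¬(a → c), 1
5. c, 1
6. ¬a, 1
7. a, 1
8. ¬c, 1
Accessibility: 0R0, 0R1, 1R1
Branch closes: a and ¬a both at 1.
Every branch of the negation's tableau closes; the branch above is one of them.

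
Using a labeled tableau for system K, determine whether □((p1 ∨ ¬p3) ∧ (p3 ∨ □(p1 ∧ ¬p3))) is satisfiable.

Satisfiable (open branch found)

1. □((p1 ∨ ¬p3) ∧ (p3 ∨ □(p1 ∧ ¬p3))), u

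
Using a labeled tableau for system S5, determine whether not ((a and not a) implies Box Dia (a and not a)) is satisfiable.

Unsatisfiable

1. not ((a and not a) implies Box Dia (a and not a)), u
2. a and not a, u
3. not Box Dia (a and not a), u
4. a, u
5. not a, u
Accessibility: uRu
Branch closes: a and not a both at u.
(One branch shown.) All branches close.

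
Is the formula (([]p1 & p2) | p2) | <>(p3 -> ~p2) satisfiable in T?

Satisfiable (open branch found)

1. (([]p1 & p2) | p2) | <>(p3 -> ~p2), w0
2. <>(p3 -> ~p2), w0
3. p3 -> ~p2, w1
4. ~p2, w1
Accessibility: w0Rw0, w0Rw1, w1Rw1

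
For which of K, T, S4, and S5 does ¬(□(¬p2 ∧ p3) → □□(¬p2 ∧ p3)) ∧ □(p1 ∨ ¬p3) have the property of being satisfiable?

S4-tableau for the formula:
1. ¬(□(¬p2 ∧ p3) → □□(¬p2 ∧ p3)) ∧ □(p1 ∨ ¬p3), w0
2. ¬(□(¬p2 ∧ p3) → □□(¬p2 ∧ p3)), w0   [∧-rule on 1]
3. □(p1 ∨ ¬p3), w0   [∧-rule on 1]
4. □(¬p2 ∧ p3), w0   [¬→-rule on 2]
5. ¬□□(¬p2 ∧ p3), w0   [¬→-rule on 2]
6. p1 ∨ ¬p3, w0   [□-rule on 3 via w0Rw0]
7. ¬p2 ∧ p3, w0   [□-rule on 4 via w0Rw0]
8. ¬p2, w0   [∧-rule on 7]
9. p3, w0   [∧-rule on 7]
10. p1, w0   [∨-rule on 6 (branches; this branch)]
11. ¬□(¬p2 ∧ p3), w1   [¬□-rule on 5: fresh world w1, w0Rw1]
12. p1 ∨ ¬p3, w1   [□-rule on 3 via w0Rw1]
13. ¬p2 ∧ p3, w1   [□-rule on 4 via w0Rw1]
14. ¬p2, w1   [∧-rule on 13]
15. p3, w1   [∧-rule on 13]
16. p1, w1   [∨-rule on 12 (branches; this branch)]
17. ¬(¬p2 ∧ p3), w2   [¬□-rule on 11: fresh world w2, w1Rw2]
18. p1 ∨ ¬p3, w2   [□-rule on 3 via w0Rw2]
19. ¬p2 ∧ p3, w2   [□-rule on 4 via w0Rw2]
20. ¬p2, w2   [∧-rule on 19]
21. p3, w2   [∧-rule on 19]
22. ¬p3, w2   [¬∧-rule on 17 (branches; this branch)]
Accessibility: w0Rw0, w0Rw1, w0Rw2, w1Rw1, w1Rw2, w2Rw2
Branch closes: p3 and ¬p3 both at w2.
Every branch closes (one shown): unsatisfiable in S4, hence also in S5 (every S5-frame is an S4-frame).
T-tableau for the formula:
1. ¬(□(¬p2 ∧ p3) → □□(¬p2 ∧ p3)) ∧ □(p1 ∨ ¬p3), w0
2. ¬(□(¬p2 ∧ p3) → □□(¬p2 ∧ p3)), w0   [∧-rule on 1]
3. □(p1 ∨ ¬p3), w0   [∧-rule on 1]
4. □(¬p2 ∧ p3), w0   [¬→-rule on 2]
5. ¬□□(¬p2 ∧ p3), w0   [¬→-rule on 2]
6. p1 ∨ ¬p3, w0   [□-rule on 3 via w0Rw0]
7. ¬p2 ∧ p3, w0   [□-rule on 4 via w0Rw0]
8. ¬p2, w0   [∧-rule on 7]
9. p3, w0   [∧-rule on 7]
10. p1, w0   [∨-rule on 6 (branches; this branch)]
11. ¬□(¬p2 ∧ p3), w1   [¬□-rule on 5: fresh world w1, w0Rw1]
12. p1 ∨ ¬p3, w1   [□-rule on 3 via w0Rw1]
13. ¬p2 ∧ p3, w1   [□-rule on 4 via w0Rw1]
14. ¬p2, w1   [∧-rule on 13]
15. p3, w1   [∧-rule on 13]
16. p1, w1   [∨-rule on 12 (branches; this branch)]
17. ¬(¬p2 ∧ p3), w2   [¬□-rule on 11: fresh world w2, w1Rw2]
18. ¬p3, w2   [¬∧-rule on 17 (branches; this branch)]
Accessibility: w0Rw0, w0Rw1, w1Rw1, w1Rw2, w2Rw2
Complete open branch: satisfiable in T, hence also in K (this T-model is also a K-model).

K, T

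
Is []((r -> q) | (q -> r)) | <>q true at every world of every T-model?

Yes, valid

Tableau for the negation ~([]((r -> q) | (q -> r)) | <>q):
1. ~([]((r -> q) | (q -> r)) | <>q), 0
2. ~[]((r -> q) | (q -> r)), 0
3. ~<>q, 0
4. ~q, 0
5. ~((r -> q) | (q -> r)), 1
6. ~(r -> q), 1
7. ~(q -> r), 1
8. r, 1
9. ~q, 1
10. q, 1
11. ~r, 1
Accessibility: 0R0, 0R1, 1R1
Branch closes: q and ~q both at 1.
All branches of the negation close; one closing branch shown above.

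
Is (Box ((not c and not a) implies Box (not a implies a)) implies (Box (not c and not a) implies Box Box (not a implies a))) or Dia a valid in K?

Yes, valid

Tableau for the negation not ((Box ((not c and not a) implies Box (not a implies a)) implies (Box (not c and not a) implies Box Box (not a implies a))) or Dia a):
1. not ((Box ((not c and not a) implies Box (not a implies a)) implies (Box (not c and not a) implies Box Box (not a implies a))) or Dia a), 0
2. not (Box ((not c and not a) implies Box (not a implies a)) implies (Box (not c and not a) implies Box Box (not a implies a))), 0
3. not Dia a, 0
4. Box ((not c and not a) implies Box (not a implies a)), 0
5. not (Box (not c and not a) implies Box Box (not a implies a)), 0
6. Box (not c and not a), 0
7. not Box Box (not a implies a), 0
8. not Box (not a implies a), 1
9. not a, 1
10. (not c and not a) implies Box (not a implies a), 1
11. not c and not a, 1
12. not c, 1
13. Box (not a implies a), 1
14. not (not a implies a), 2
15. not a, 2
16. not a implies a, 2
17. a, 2
Accessibility: 0R1, 1R2
Branch closes: a and not a both at 2.
Every branch of the negation's tableau closes; the branch above is one of them.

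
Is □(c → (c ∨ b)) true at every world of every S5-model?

Tableau for the negation ¬□(c → (c ∨ b)):
1. ¬□(c → (c ∨ b)), w0
2. ¬(c → (c ∨ b)), w1
3. c, w1
4. ¬(c ∨ b), w1
5. ¬c, w1
6. ¬b, w1
Accessibility: w0Rw0, w0Rw1, w1Rw0, w1Rw1
Branch closes: c and ¬c both at w1.
All branches of the negation close; one closing branch shown above.

Yes, valid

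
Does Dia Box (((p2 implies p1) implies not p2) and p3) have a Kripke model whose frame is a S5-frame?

Yes, satisfiable

1. Dia Box (((p2 implies p1) implies not p2) and p3), w0
2. Box (((p2 implies p1) implies not p2) and p3), w1
3. ((p2 implies p1) implies not p2) and p3, w0
4. (p2 implies p1) implies not p2, w0
5. p3, w0
6. ((p2 implies p1) implies not p2) and p3, w1
7. (p2 implies p1) implies not p2, w1
8. p3, w1
9. not p2, w0
10. not p2, w1
Accessibility: w0Rw0, w0Rw1, w1Rw0, w1Rw1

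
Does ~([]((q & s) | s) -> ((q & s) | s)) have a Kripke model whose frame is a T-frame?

Unsatisfiable

1. ~([]((q & s) | s) -> ((q & s) | s)), u
2. []((q & s) | s), u   [~->-rule on 1]
3. ~((q & s) | s), u   [~->-rule on 1]
4. ~(q & s), u   [~|-rule on 3]
5. ~s, u   [~|-rule on 3]
6. (q & s) | s, u   [[]-rule on 2 via uRu]
7. q & s, u   [|-rule on 6 (branches; this branch)]
8. q, u   [&-rule on 7]
9. s, u   [&-rule on 7]
Accessibility: uRu
Branch closes: s and ~s both at u.
All branches of the tableau close; one closing branch shown above.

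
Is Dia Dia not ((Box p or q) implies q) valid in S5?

Tableau for the negation not Dia Dia not ((Box p or q) implies q):
1. not Dia Dia not ((Box p or q) implies q), w0
2. not Dia not ((Box p or q) implies q), w0
3. (Box p or q) implies q, w0
4. q, w0
Accessibility: w0Rw0
The negation has an open branch (countermodel exists).

Not valid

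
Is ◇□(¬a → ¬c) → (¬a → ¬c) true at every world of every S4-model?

Invalid (countermodel exists)

Tableau for the negation ¬(◇□(¬a → ¬c) → (¬a → ¬c)):
1. ¬(◇□(¬a → ¬c) → (¬a → ¬c)), w0
2. ◇□(¬a → ¬c), w0
3. ¬(¬a → ¬c), w0
4. ¬a, w0
5. c, w0
6. □(¬a → ¬c), w1
7. ¬a → ¬c, w1
8. ¬c, w1
Accessibility: w0Rw0, w0Rw1, w1Rw1
The negation has an open branch (countermodel exists).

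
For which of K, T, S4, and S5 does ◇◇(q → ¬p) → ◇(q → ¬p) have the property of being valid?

T-tableau for the negation ¬(◇◇(q → ¬p) → ◇(q → ¬p)):
1. ¬(◇◇(q → ¬p) → ◇(q → ¬p)), w0
2. ◇◇(q → ¬p), w0
3. ¬◇(q → ¬p), w0
4. ¬(q → ¬p), w0
5. q, w0
6. p, w0
7. ◇(q → ¬p), w1
8. ¬(q → ¬p), w1
9. q, w1
10. p, w1
11. q → ¬p, w2
12. ¬p, w2
Accessibility: w0Rw0, w0Rw1, w1Rw1, w1Rw2, w2Rw2
Complete open branch: countermodel on a T-frame, so not valid in T, nor in K (the same frame is also a K-frame).
S4-tableau for the negation ¬(◇◇(q → ¬p) → ◇(q → ¬p)):
1. ¬(◇◇(q → ¬p) → ◇(q → ¬p)), w0
2. ◇◇(q → ¬p), w0
3. ¬◇(q → ¬p), w0
4. ¬(q → ¬p), w0
5. q, w0
6. p, w0
7. ◇(q → ¬p), w1
8. ¬(q → ¬p), w1
9. q, w1
10. p, w1
11. q → ¬p, w2
12. ¬(q → ¬p), w2
13. q, w2
14. p, w2
15. ¬p, w2
Accessibility: w0Rw0, w0Rw1, w0Rw2, w1Rw1, w1Rw2, w2Rw2
Branch closes: p and ¬p both at w2.
Every branch closes (one shown): valid in S4, hence also in S5 (every theorem of S4 is a theorem of S5).

S4, S5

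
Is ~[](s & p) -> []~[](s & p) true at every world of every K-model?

Tableau for the negation ~(~[](s & p) -> []~[](s & p)):
1. ~(~[](s & p) -> []~[](s & p)), w0
2. ~[](s & p), w0
3. ~[]~[](s & p), w0
4. ~(s & p), w1
5. ~p, w1
6. [](s & p), w2
Accessibility: w0Rw1, w0Rw2
The negation has an open branch (countermodel exists).

Not valid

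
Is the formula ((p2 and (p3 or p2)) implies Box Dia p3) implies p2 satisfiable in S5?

Yes, satisfiable

1. ((p2 and (p3 or p2)) implies Box Dia p3) implies p2, 0
2. p2, 0
Accessibility: 0R0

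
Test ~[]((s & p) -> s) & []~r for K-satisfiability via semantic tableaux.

1. ~[]((s & p) -> s) & []~r, 0
2. ~[]((s & p) -> s), 0
3. []~r, 0
4. ~((s & p) -> s), 1
5. s & p, 1
6. ~s, 1
7. s, 1
8. p, 1
Accessibility: 0R1
Branch closes: s and ~s both at 1.
All branches of the tableau close; one closing branch shown above.

Unsatisfiable (every branch closes)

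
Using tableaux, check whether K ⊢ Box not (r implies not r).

Tableau for the negation not Box not (r implies not r):
1. not Box not (r implies not r), u
2. r implies not r, v
3. not r, v
Accessibility: uRv
The negation has an open branch (countermodel exists).

Invalid (countermodel exists)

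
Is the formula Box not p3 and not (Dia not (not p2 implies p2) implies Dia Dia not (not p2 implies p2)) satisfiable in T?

1. Box not p3 and not (Dia not (not p2 implies p2) implies Dia Dia not (not p2 implies p2)), w0
2. Box not p3, w0   [and-rule on 1]
3. not (Dia not (not p2 implies p2) implies Dia Dia not (not p2 implies p2)), w0   [and-rule on 1]
4. Dia not (not p2 implies p2), w0   [neg-implies-rule on 3]
5. not Dia Dia not (not p2 implies p2), w0   [neg-implies-rule on 3]
6. not p3, w0   [Box-rule on 2 via w0Rw0]
7. not Dia not (not p2 implies p2), w0   [neg-Dia-rule on 5 via w0Rw0]
8. not p2 implies p2, w0   [neg-Dia-rule on 7 via w0Rw0]
9. p2, w0   [implies-rule on 8 (branches; this branch)]
10. not (not p2 implies p2), w1   [Dia-rule on 4: fresh world w1, w0Rw1]
11. not p2, w1   [neg-implies-rule on 10]
12. not p3, w1   [Box-rule on 2 via w0Rw1]
13. not Dia not (not p2 implies p2), w1   [neg-Dia-rule on 5 via w0Rw1]
14. not p2 implies p2, w1   [neg-Dia-rule on 7 via w0Rw1]
15. p2, w1   [implies-rule on 14 (branches; this branch)]
Accessibility: w0Rw0, w0Rw1, w1Rw1
Branch closes: p2 and not p2 both at w1.
Every branch closes; the branch above is one of them.

Unsatisfiable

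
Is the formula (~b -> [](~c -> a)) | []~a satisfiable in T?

Satisfiable (open branch found)

1. (~b -> [](~c -> a)) | []~a, u
2. []~a, u
3. ~a, u
Accessibility: uRu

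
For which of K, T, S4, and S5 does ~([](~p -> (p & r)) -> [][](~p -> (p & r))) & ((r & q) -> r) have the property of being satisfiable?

K, T

S4-tableau for the formula:
1. ~([](~p -> (p & r)) -> [][](~p -> (p & r))) & ((r & q) -> r), w0
2. ~([](~p -> (p & r)) -> [][](~p -> (p & r))), w0   [&-rule on 1]
3. (r & q) -> r, w0   [&-rule on 1]
4. [](~p -> (p & r)), w0   [~->-rule on 2]
5. ~[][](~p -> (p & r)), w0   [~->-rule on 2]
6. ~p -> (p & r), w0   [[]-rule on 4 via w0Rw0]
7. ~(r & q), w0   [->-rule on 3 (branches; this branch)]
8. p & r, w0   [->-rule on 6 (branches; this branch)]
9. p, w0   [&-rule on 8]
10. r, w0   [&-rule on 8]
11. ~q, w0   [~&-rule on 7 (branches; this branch)]
12. ~[](~p -> (p & r)), w1   [~[]-rule on 5: fresh world w1, w0Rw1]
13. ~p -> (p & r), w1   [[]-rule on 4 via w0Rw1]
14. p & r, w1   [->-rule on 13 (branches; this branch)]
15. p, w1   [&-rule on 14]
16. r, w1   [&-rule on 14]
17. ~(~p -> (p & r)), w2   [~[]-rule on 12: fresh world w2, w1Rw2]
18. ~p, w2   [~->-rule on 17]
19. ~(p & r), w2   [~->-rule on 17]
20. ~p -> (p & r), w2   [[]-rule on 4 via w0Rw2]
21. ~r, w2   [~&-rule on 19 (branches; this branch)]
22. p & r, w2   [->-rule on 20 (branches; this branch)]
23. p, w2   [&-rule on 22]
24. r, w2   [&-rule on 22]
Accessibility: w0Rw0, w0Rw1, w0Rw2, w1Rw1, w1Rw2, w2Rw2
Branch closes: p and ~p both at w2.
Every branch closes (one shown): unsatisfiable in S4, hence also in S5 (every S5-frame is an S4-frame).
T-tableau for the formula:
1. ~([](~p -> (p & r)) -> [][](~p -> (p & r))) & ((r & q) -> r), w0
2. ~([](~p -> (p & r)) -> [][](~p -> (p & r))), w0   [&-rule on 1]
3. (r & q) -> r, w0   [&-rule on 1]
4. [](~p -> (p & r)), w0   [~->-rule on 2]
5. ~[][](~p -> (p & r)), w0   [~->-rule on 2]
6. ~p -> (p & r), w0   [[]-rule on 4 via w0Rw0]
7. r, w0   [->-rule on 3 (branches; this branch)]
8. p & r, w0   [->-rule on 6 (branches; this branch)]
9. p, w0   [&-rule on 8]
10. ~[](~p -> (p & r)), w1   [~[]-rule on 5: fresh world w1, w0Rw1]
11. ~p -> (p & r), w1   [[]-rule on 4 via w0Rw1]
12. p & r, w1   [->-rule on 11 (branches; this branch)]
13. p, w1   [&-rule on 12]
14. r, w1   [&-rule on 12]
15. ~(~p -> (p & r)), w2   [~[]-rule on 10: fresh world w2, w1Rw2]
16. ~p, w2   [~->-rule on 15]
17. ~(p & r), w2   [~->-rule on 15]
18. ~r, w2   [~&-rule on 17 (branches; this branch)]
Accessibility: w0Rw0, w0Rw1, w1Rw1, w1Rw2, w2Rw2
Complete open branch: satisfiable in T, hence also in K (this T-model is also a K-model).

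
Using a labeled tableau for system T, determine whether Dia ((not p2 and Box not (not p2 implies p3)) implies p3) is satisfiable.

Satisfiable (open branch found)

1. Dia ((not p2 and Box not (not p2 implies p3)) implies p3), 0
2. (not p2 and Box not (not p2 implies p3)) implies p3, 1
3. p3, 1
Accessibility: 0R0, 0R1, 1R1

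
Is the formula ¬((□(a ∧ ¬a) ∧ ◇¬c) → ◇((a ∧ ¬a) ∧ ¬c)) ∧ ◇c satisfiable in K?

No, unsatisfiable

1. ¬((□(a ∧ ¬a) ∧ ◇¬c) → ◇((a ∧ ¬a) ∧ ¬c)) ∧ ◇c, w0
2. ¬((□(a ∧ ¬a) ∧ ◇¬c) → ◇((a ∧ ¬a) ∧ ¬c)), w0   [∧-rule on 1]
3. ◇c, w0   [∧-rule on 1]
4. □(a ∧ ¬a) ∧ ◇¬c, w0   [¬→-rule on 2]
5. ¬◇((a ∧ ¬a) ∧ ¬c), w0   [¬→-rule on 2]
6. □(a ∧ ¬a), w0   [∧-rule on 4]
7. ◇¬c, w0   [∧-rule on 4]
8. c, w1   [◇-rule on 3: fresh world w1, w0Rw1]
9. ¬((a ∧ ¬a) ∧ ¬c), w1   [¬◇-rule on 5 via w0Rw1]
10. a ∧ ¬a, w1   [□-rule on 6 via w0Rw1]
11. a, w1   [∧-rule on 10]
12. ¬a, w1   [∧-rule on 10]
Accessibility: w0Rw1
Branch closes: a and ¬a both at w1.
Every branch closes; the branch above is one of them.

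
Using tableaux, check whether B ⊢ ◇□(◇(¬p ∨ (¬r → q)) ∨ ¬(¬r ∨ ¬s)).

Invalid (countermodel exists)

Tableau for the negation ¬◇□(◇(¬p ∨ (¬r → q)) ∨ ¬(¬r ∨ ¬s)):
1. ¬◇□(◇(¬p ∨ (¬r → q)) ∨ ¬(¬r ∨ ¬s)), w0
2. ¬□(◇(¬p ∨ (¬r → q)) ∨ ¬(¬r ∨ ¬s)), w0
3. ¬(◇(¬p ∨ (¬r → q)) ∨ ¬(¬r ∨ ¬s)), w1
4. ¬◇(¬p ∨ (¬r → q)), w1
5. ¬r ∨ ¬s, w1
6. ¬□(◇(¬p ∨ (¬r → q)) ∨ ¬(¬r ∨ ¬s)), w1
7. ¬(¬p ∨ (¬r → q)), w0
8. p, w0
9. ¬(¬r → q), w0
10. ¬r, w0
11. ¬q, w0
12. ¬(¬p ∨ (¬r → q)), w1
13. p, w1
14. ¬(¬r → q), w1
15. ¬r, w1
16. ¬q, w1
17. ¬s, w1
18. ¬(◇(¬p ∨ (¬r → q)) ∨ ¬(¬r ∨ ¬s)), w2
19. ¬◇(¬p ∨ (¬r → q)), w2
20. ¬r ∨ ¬s, w2
21. ¬(¬p ∨ (¬r → q)), w2
22. p, w2
23. ¬(¬r → q), w2
24. ¬r, w2
25. ¬q, w2
26. ¬s, w2
Accessibility: w0Rw0, w0Rw1, w1Rw0, w1Rw1, w1Rw2, w2Rw1, w2Rw2
The negation has an open branch (countermodel exists).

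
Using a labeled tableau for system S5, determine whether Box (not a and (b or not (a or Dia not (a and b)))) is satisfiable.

Satisfiable (open branch found)

1. Box (not a and (b or not (a or Dia not (a and b)))), w0
2. not a and (b or not (a or Dia not (a and b))), w0
3. not a, w0
4. b or not (a or Dia not (a and b)), w0
5. b, w0
Accessibility: w0Rw0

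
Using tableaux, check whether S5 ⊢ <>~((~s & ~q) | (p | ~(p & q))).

Tableau for the negation ~<>~((~s & ~q) | (p | ~(p & q))):
1. ~<>~((~s & ~q) | (p | ~(p & q))), 0
2. (~s & ~q) | (p | ~(p & q)), 0
3. p | ~(p & q), 0
4. ~(p & q), 0
5. ~q, 0
Accessibility: 0R0
The negation has an open branch (countermodel exists).

Not valid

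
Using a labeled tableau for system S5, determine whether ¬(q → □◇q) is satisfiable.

Unsatisfiable

1. ¬(q → □◇q), u
2. q, u
3. ¬□◇q, u
4. ¬◇q, v
5. ¬q, u
Accessibility: uRu, uRv, vRu, vRv
Branch closes: q and ¬q both at u.
All branches of the tableau close; one closing branch shown above.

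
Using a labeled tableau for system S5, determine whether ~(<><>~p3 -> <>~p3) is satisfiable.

Unsatisfiable (every branch closes)

1. ~(<><>~p3 -> <>~p3), u
2. <><>~p3, u
3. ~<>~p3, u
4. p3, u
5. <>~p3, v
6. p3, v
7. ~p3, w
8. p3, w
Accessibility: uRu, uRv, uRw, vRu, vRv, vRw, wRu, wRv, wRw
Branch closes: p3 and ~p3 both at w.
Every branch closes; the branch above is one of them.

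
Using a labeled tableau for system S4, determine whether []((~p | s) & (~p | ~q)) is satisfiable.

1. []((~p | s) & (~p | ~q)), u
2. (~p | s) & (~p | ~q), u
3. ~p | s, u
4. ~p | ~q, u
5. s, u
6. ~q, u
Accessibility: uRu

Yes, satisfiable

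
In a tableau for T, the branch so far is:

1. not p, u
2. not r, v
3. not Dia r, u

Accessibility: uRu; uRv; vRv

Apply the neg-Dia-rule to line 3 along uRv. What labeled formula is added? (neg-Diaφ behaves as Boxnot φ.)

neg-Diaφ behaves as Boxnot φ: propagate the negated body to each accessible world.

not r, v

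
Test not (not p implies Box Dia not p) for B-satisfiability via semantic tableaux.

Unsatisfiable (every branch closes)

1. not (not p implies Box Dia not p), w0
2. not p, w0
3. not Box Dia not p, w0
4. not Dia not p, w1
5. p, w0
Accessibility: w0Rw0, w0Rw1, w1Rw0, w1Rw1
Branch closes: p and not p both at w0.
Every branch closes; the branch above is one of them.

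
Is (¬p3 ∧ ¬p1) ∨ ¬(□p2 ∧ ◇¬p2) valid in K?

Tableau for the negation ¬((¬p3 ∧ ¬p1) ∨ ¬(□p2 ∧ ◇¬p2)):
1. ¬((¬p3 ∧ ¬p1) ∨ ¬(□p2 ∧ ◇¬p2)), w0
2. ¬(¬p3 ∧ ¬p1), w0
3. □p2 ∧ ◇¬p2, w0
4. □p2, w0
5. ◇¬p2, w0
6. p1, w0
7. ¬p2, w1
8. p2, w1
Accessibility: w0Rw1
Branch closes: p2 and ¬p2 both at w1.
Every branch of the negation's tableau closes; the branch above is one of them.

Yes, valid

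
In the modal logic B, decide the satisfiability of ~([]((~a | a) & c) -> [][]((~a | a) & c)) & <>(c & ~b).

1. ~([]((~a | a) & c) -> [][]((~a | a) & c)) & <>(c & ~b), 0
2. ~([]((~a | a) & c) -> [][]((~a | a) & c)), 0
3. <>(c & ~b), 0
4. []((~a | a) & c), 0
5. ~[][]((~a | a) & c), 0
6. (~a | a) & c, 0
7. ~a | a, 0
8. c, 0
9. a, 0
10. c & ~b, 1
11. c, 1
12. ~b, 1
13. (~a | a) & c, 1
14. ~a | a, 1
15. a, 1
16. ~[]((~a | a) & c), 2
17. (~a | a) & c, 2
18. ~a | a, 2
19. c, 2
20. a, 2
21. ~((~a | a) & c), 3
22. ~c, 3
Accessibility: 0R0, 0R1, 0R2, 1R0, 1R1, 2R0, 2R2, 2R3, 3R2, 3R3

Satisfiable (open branch found)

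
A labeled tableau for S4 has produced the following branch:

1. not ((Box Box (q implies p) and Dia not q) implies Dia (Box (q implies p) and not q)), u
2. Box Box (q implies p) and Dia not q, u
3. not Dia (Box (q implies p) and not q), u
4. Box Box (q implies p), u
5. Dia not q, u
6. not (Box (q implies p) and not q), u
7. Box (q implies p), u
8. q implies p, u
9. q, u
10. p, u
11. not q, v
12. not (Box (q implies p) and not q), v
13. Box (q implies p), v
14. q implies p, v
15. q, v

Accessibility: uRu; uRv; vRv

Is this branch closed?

Closed

Both q and not q appear at v.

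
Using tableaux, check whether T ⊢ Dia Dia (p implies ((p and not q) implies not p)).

No, not valid

Tableau for the negation not Dia Dia (p implies ((p and not q) implies not p)):
1. not Dia Dia (p implies ((p and not q) implies not p)), 0
2. not Dia (p implies ((p and not q) implies not p)), 0
3. not (p implies ((p and not q) implies not p)), 0
4. p, 0
5. not ((p and not q) implies not p), 0
6. p and not q, 0
7. not q, 0
Accessibility: 0R0
The negation has an open branch (countermodel exists).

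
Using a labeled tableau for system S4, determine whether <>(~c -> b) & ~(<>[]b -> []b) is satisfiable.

1. <>(~c -> b) & ~(<>[]b -> []b), w0
2. <>(~c -> b), w0
3. ~(<>[]b -> []b), w0
4. <>[]b, w0
5. ~[]b, w0
6. ~c -> b, w1
7. b, w1
8. []b, w2
9. b, w2
10. ~b, w3
Accessibility: w0Rw0, w0Rw1, w0Rw2, w0Rw3, w1Rw1, w2Rw2, w3Rw3

Satisfiable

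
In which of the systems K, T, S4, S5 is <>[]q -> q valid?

S5-tableau for the negation ~(<>[]q -> q):
1. ~(<>[]q -> q), w0
2. <>[]q, w0   [~->-rule on 1]
3. ~q, w0   [~->-rule on 1]
4. []q, w1   [<>-rule on 2: fresh world w1, w0Rw1]
5. q, w0   [[]-rule on 4 via w1Rw0]
Accessibility: w0Rw0, w0Rw1, w1Rw0, w1Rw1
Branch closes: q and ~q both at w0.
Every branch closes (one shown): valid in S5.
S4-tableau for the negation ~(<>[]q -> q):
1. ~(<>[]q -> q), w0
2. <>[]q, w0   [~->-rule on 1]
3. ~q, w0   [~->-rule on 1]
4. []q, w1   [<>-rule on 2: fresh world w1, w0Rw1]
5. q, w1   [[]-rule on 4 via w1Rw1]
Accessibility: w0Rw0, w0Rw1, w1Rw1
Complete open branch: countermodel on an S4-frame, so not valid in S4, nor in K, T (the same frame is also a K-frame and a T-frame).

S5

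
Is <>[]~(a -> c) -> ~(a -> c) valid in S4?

Tableau for the negation ~(<>[]~(a -> c) -> ~(a -> c)):
1. ~(<>[]~(a -> c) -> ~(a -> c)), u
2. <>[]~(a -> c), u
3. a -> c, u
4. c, u
5. []~(a -> c), v
6. ~(a -> c), v
7. a, v
8. ~c, v
Accessibility: uRu, uRv, vRv
The negation has an open branch (countermodel exists).

No, not valid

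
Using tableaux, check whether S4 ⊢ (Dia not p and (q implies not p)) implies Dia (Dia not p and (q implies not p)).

Valid in S4

Tableau for the negation not ((Dia not p and (q implies not p)) implies Dia (Dia not p and (q implies not p))):
1. not ((Dia not p and (q implies not p)) implies Dia (Dia not p and (q implies not p))), 0
2. Dia not p and (q implies not p), 0   [neg-implies-rule on 1]
3. not Dia (Dia not p and (q implies not p)), 0   [neg-implies-rule on 1]
4. Dia not p, 0   [and-rule on 2]
5. q implies not p, 0   [and-rule on 2]
6. not (Dia not p and (q implies not p)), 0   [neg-Dia-rule on 3 via 0R0]
7. not q, 0   [implies-rule on 5 (branches; this branch)]
8. not Dia not p, 0   [neg-and-rule on 6 (branches; this branch)]
9. p, 0   [neg-Dia-rule on 8 via 0R0]
10. not p, 1   [Dia-rule on 4: fresh world 1, 0R1]
11. not (Dia not p and (q implies not p)), 1   [neg-Dia-rule on 3 via 0R1]
12. p, 1   [neg-Dia-rule on 8 via 0R1]
Accessibility: 0R0, 0R1, 1R1
Branch closes: p and not p both at 1.
All branches of the negation close; one closing branch shown above.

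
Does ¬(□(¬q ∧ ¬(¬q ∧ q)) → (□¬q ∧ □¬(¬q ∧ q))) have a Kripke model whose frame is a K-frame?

Unsatisfiable

1. ¬(□(¬q ∧ ¬(¬q ∧ q)) → (□¬q ∧ □¬(¬q ∧ q))), w0
2. □(¬q ∧ ¬(¬q ∧ q)), w0   [¬→-rule on 1]
3. ¬(□¬q ∧ □¬(¬q ∧ q)), w0   [¬→-rule on 1]
4. ¬□¬q, w0   [¬∧-rule on 3 (branches; this branch)]
5. q, w1   [¬□-rule on 4: fresh world w1, w0Rw1]
6. ¬q ∧ ¬(¬q ∧ q), w1   [□-rule on 2 via w0Rw1]
7. ¬q, w1   [∧-rule on 6]
8. ¬(¬q ∧ q), w1   [∧-rule on 6]
Accessibility: w0Rw1
Branch closes: q and ¬q both at w1.
All branches of the tableau close; one closing branch shown above.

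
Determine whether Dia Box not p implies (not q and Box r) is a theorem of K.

No, not valid

Tableau for the negation not (Dia Box not p implies (not q and Box r)):
1. not (Dia Box not p implies (not q and Box r)), u
2. Dia Box not p, u
3. not (not q and Box r), u
4. not Box r, u
5. Box not p, v
6. not r, w
Accessibility: uRv, uRw
The negation has an open branch (countermodel exists).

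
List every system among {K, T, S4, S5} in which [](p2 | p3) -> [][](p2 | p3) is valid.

S4, S5

S4-tableau for the negation ~([](p2 | p3) -> [][](p2 | p3)):
1. ~([](p2 | p3) -> [][](p2 | p3)), 0
2. [](p2 | p3), 0   [~->-rule on 1]
3. ~[][](p2 | p3), 0   [~->-rule on 1]
4. p2 | p3, 0   [[]-rule on 2 via 0R0]
5. p3, 0   [|-rule on 4 (branches; this branch)]
6. ~[](p2 | p3), 1   [~[]-rule on 3: fresh world 1, 0R1]
7. p2 | p3, 1   [[]-rule on 2 via 0R1]
8. p3, 1   [|-rule on 7 (branches; this branch)]
9. ~(p2 | p3), 2   [~[]-rule on 6: fresh world 2, 1R2]
10. ~p2, 2   [~|-rule on 9]
11. ~p3, 2   [~|-rule on 9]
12. p2 | p3, 2   [[]-rule on 2 via 0R2]
13. p3, 2   [|-rule on 12 (branches; this branch)]
Accessibility: 0R0, 0R1, 0R2, 1R1, 1R2, 2R2
Branch closes: p3 and ~p3 both at 2.
Every branch closes (one shown): valid in S4, hence also in S5 (every theorem of S4 is a theorem of S5).
T-tableau for the negation ~([](p2 | p3) -> [][](p2 | p3)):
1. ~([](p2 | p3) -> [][](p2 | p3)), 0
2. [](p2 | p3), 0   [~->-rule on 1]
3. ~[][](p2 | p3), 0   [~->-rule on 1]
4. p2 | p3, 0   [[]-rule on 2 via 0R0]
5. p3, 0   [|-rule on 4 (branches; this branch)]
6. ~[](p2 | p3), 1   [~[]-rule on 3: fresh world 1, 0R1]
7. p2 | p3, 1   [[]-rule on 2 via 0R1]
8. p3, 1   [|-rule on 7 (branches; this branch)]
9. ~(p2 | p3), 2   [~[]-rule on 6: fresh world 2, 1R2]
10. ~p2, 2   [~|-rule on 9]
11. ~p3, 2   [~|-rule on 9]
Accessibility: 0R0, 0R1, 1R1, 1R2, 2R2
Complete open branch: countermodel on a T-frame, so not valid in T, nor in K (the same frame is also a K-frame).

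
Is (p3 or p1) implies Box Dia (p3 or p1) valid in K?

No, not valid

Tableau for the negation not ((p3 or p1) implies Box Dia (p3 or p1)):
1. not ((p3 or p1) implies Box Dia (p3 or p1)), u
2. p3 or p1, u
3. not Box Dia (p3 or p1), u
4. p1, u
5. not Dia (p3 or p1), v
Accessibility: uRv
The negation has an open branch (countermodel exists).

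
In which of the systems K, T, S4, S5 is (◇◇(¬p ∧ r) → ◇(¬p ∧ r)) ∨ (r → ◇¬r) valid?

T-tableau for the negation ¬((◇◇(¬p ∧ r) → ◇(¬p ∧ r)) ∨ (r → ◇¬r)):
1. ¬((◇◇(¬p ∧ r) → ◇(¬p ∧ r)) ∨ (r → ◇¬r)), u
2. ¬(◇◇(¬p ∧ r) → ◇(¬p ∧ r)), u   [¬∨-rule on 1]
3. ¬(r → ◇¬r), u   [¬∨-rule on 1]
4. ◇◇(¬p ∧ r), u   [¬→-rule on 2]
5. ¬◇(¬p ∧ r), u   [¬→-rule on 2]
6. r, u   [¬→-rule on 3]
7. ¬◇¬r, u   [¬→-rule on 3]
8. ¬(¬p ∧ r), u   [¬◇-rule on 5 via uRu]
9. p, u   [¬∧-rule on 8 (branches; this branch)]
10. ◇(¬p ∧ r), v   [◇-rule on 4: fresh world v, uRv]
11. ¬(¬p ∧ r), v   [¬◇-rule on 5 via uRv]
12. r, v   [¬◇-rule on 7 via uRv]
13. p, v   [¬∧-rule on 11 (branches; this branch)]
14. ¬p ∧ r, w   [◇-rule on 10: fresh world w, vRw]
15. ¬p, w   [∧-rule on 14]
16. r, w   [∧-rule on 14]
Accessibility: uRu, uRv, vRv, vRw, wRw
Complete open branch: countermodel on a T-frame, so not valid in T, nor in K (the same frame is also a K-frame).
S4-tableau for the negation ¬((◇◇(¬p ∧ r) → ◇(¬p ∧ r)) ∨ (r → ◇¬r)):
1. ¬((◇◇(¬p ∧ r) → ◇(¬p ∧ r)) ∨ (r → ◇¬r)), u
2. ¬(◇◇(¬p ∧ r) → ◇(¬p ∧ r)), u   [¬∨-rule on 1]
3. ¬(r → ◇¬r), u   [¬∨-rule on 1]
4. ◇◇(¬p ∧ r), u   [¬→-rule on 2]
5. ¬◇(¬p ∧ r), u   [¬→-rule on 2]
6. r, u   [¬→-rule on 3]
7. ¬◇¬r, u   [¬→-rule on 3]
8. ¬(¬p ∧ r), u   [¬◇-rule on 5 via uRu]
9. p, u   [¬∧-rule on 8 (branches; this branch)]
10. ◇(¬p ∧ r), v   [◇-rule on 4: fresh world v, uRv]
11. ¬(¬p ∧ r), v   [¬◇-rule on 5 via uRv]
12. r, v   [¬◇-rule on 7 via uRv]
13. p, v   [¬∧-rule on 11 (branches; this branch)]
14. ¬p ∧ r, w   [◇-rule on 10: fresh world w, vRw]
15. ¬p, w   [∧-rule on 14]
16. r, w   [∧-rule on 14]
17. ¬(¬p ∧ r), w   [¬◇-rule on 5 via uRw]
18. ¬r, w   [¬∧-rule on 17 (branches; this branch)]
Accessibility: uRu, uRv, uRw, vRv, vRw, wRw
Branch closes: r and ¬r both at w.
Every branch closes (one shown): valid in S4, hence also in S5 (every theorem of S4 is a theorem of S5).

S4, S5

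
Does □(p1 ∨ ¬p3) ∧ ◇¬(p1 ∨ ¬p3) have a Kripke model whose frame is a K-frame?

1. □(p1 ∨ ¬p3) ∧ ◇¬(p1 ∨ ¬p3), 0
2. □(p1 ∨ ¬p3), 0
3. ◇¬(p1 ∨ ¬p3), 0
4. ¬(p1 ∨ ¬p3), 1
5. ¬p1, 1
6. p3, 1
7. p1 ∨ ¬p3, 1
8. ¬p3, 1
Accessibility: 0R1
Branch closes: p3 and ¬p3 both at 1.
All branches of the tableau close; one closing branch shown above.

Unsatisfiable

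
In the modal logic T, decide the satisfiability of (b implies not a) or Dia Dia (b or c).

1. (b implies not a) or Dia Dia (b or c), u
2. Dia Dia (b or c), u
3. Dia (b or c), v
4. b or c, w
5. c, w
Accessibility: uRu, uRv, vRv, vRw, wRw

Yes, satisfiable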